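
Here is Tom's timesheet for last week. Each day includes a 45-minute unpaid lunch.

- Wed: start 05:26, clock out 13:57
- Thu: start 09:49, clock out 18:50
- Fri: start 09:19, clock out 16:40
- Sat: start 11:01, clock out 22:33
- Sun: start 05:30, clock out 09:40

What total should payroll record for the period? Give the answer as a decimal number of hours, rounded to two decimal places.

36.83 hours

Wed: 05:26–13:57 = 8 h 31 min; less 45 min break → 7 h 46 min
Thu: 09:49–18:50 = 9 h 1 min; less 45 min break → 8 h 16 min
Fri: 09:19–16:40 = 7 h 21 min; less 45 min break → 6 h 36 min
Sat: 11:01–22:33 = 11 h 32 min; less 45 min break → 10 h 47 min
Sun: 05:30–09:40 = 4 h 10 min; less 45 min break → 3 h 25 min
Total: 7 h 46 min + 8 h 16 min + 6 h 36 min + 10 h 47 min + 3 h 25 min = 36 h 50 min.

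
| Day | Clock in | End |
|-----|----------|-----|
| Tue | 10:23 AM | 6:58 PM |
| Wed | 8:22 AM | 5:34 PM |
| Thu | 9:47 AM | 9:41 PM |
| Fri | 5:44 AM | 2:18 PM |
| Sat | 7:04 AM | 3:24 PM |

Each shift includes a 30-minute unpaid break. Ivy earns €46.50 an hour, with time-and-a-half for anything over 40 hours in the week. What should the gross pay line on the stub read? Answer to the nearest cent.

Tue: 10:23 AM–6:58 PM = 8 h 35 min; less 30 min break → 8 h 5 min
Wed: 8:22 AM–5:34 PM = 9 h 12 min; less 30 min break → 8 h 42 min
Thu: 9:47 AM–9:41 PM = 11 h 54 min; less 30 min break → 11 h 24 min
Fri: 5:44 AM–2:18 PM = 8 h 34 min; less 30 min break → 8 h 4 min
Sat: 7:04 AM–3:24 PM = 8 h 20 min; less 30 min break → 7 h 50 min
Total worked: 44 h 5 min = 2645 min.
Regular 40 h 0 min = 2400 min at €46.50/h; overtime 4 h 5 min = 245 min at €69.75/h.
Pay = (2400 × €46.50 + 245 × €69.75) ÷ 60 = €2144.81.

€2144.81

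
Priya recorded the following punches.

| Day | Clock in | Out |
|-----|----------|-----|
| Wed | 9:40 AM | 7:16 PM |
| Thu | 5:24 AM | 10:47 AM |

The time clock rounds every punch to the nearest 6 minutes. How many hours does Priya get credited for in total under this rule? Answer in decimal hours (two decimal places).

Wed: in 9:40 AM→9:42 AM, out 7:16 PM→7:18 PM; 9 h 36 min
Thu: in 5:24 AM→5:24 AM, out 10:47 AM→10:48 AM; 5 h 24 min
Total credited: 15 h 0 min.

15.00 hours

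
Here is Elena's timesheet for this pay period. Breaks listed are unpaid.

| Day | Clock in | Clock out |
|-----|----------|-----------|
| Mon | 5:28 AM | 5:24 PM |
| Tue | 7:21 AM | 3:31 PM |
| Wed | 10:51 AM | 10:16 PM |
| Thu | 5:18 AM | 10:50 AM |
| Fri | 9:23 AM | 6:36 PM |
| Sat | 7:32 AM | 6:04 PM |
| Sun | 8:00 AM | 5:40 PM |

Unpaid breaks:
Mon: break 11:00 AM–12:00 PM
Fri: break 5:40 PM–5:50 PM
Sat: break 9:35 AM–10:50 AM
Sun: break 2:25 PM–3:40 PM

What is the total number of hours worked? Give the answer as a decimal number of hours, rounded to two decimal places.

62.80 hours

Mon: 5:28 AM–5:24 PM = 11 h 56 min; less 60 min break → 10 h 56 min
Tue: 7:21 AM–3:31 PM = 8 h 10 min
Wed: 10:51 AM–10:16 PM = 11 h 25 min
Thu: 5:18 AM–10:50 AM = 5 h 32 min
Fri: 9:23 AM–6:36 PM = 9 h 13 min; less 10 min break → 9 h 3 min
Sat: 7:32 AM–6:04 PM = 10 h 32 min; less 75 min break → 9 h 17 min
Sun: 8:00 AM–5:40 PM = 9 h 40 min; less 75 min break → 8 h 25 min
Total: 10 h 56 min + 8 h 10 min + 11 h 25 min + 5 h 32 min + 9 h 3 min + 9 h 17 min + 8 h 25 min = 62 h 48 min.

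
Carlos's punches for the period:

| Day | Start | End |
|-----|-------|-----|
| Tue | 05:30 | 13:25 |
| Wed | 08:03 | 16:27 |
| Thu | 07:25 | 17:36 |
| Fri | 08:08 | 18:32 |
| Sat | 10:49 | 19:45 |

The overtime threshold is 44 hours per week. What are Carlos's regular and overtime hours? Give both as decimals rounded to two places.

Tue: 05:30–13:25 = 7 h 55 min
Wed: 08:03–16:27 = 8 h 24 min
Thu: 07:25–17:36 = 10 h 11 min
Fri: 08:08–18:32 = 10 h 24 min
Sat: 10:49–19:45 = 8 h 56 min
Total worked: 45 h 50 min = 45.83 h.
Threshold 44 h → overtime 1 h 50 min, regular 44 h 0 min.

Regular 44.00 hours, overtime 1.83 hours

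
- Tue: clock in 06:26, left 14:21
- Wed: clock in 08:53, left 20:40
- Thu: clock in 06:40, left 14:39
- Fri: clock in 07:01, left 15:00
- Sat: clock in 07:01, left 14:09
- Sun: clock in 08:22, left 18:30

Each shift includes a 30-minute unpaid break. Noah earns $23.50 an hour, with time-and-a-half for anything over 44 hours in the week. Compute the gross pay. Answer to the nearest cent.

Tue: 06:26–14:21 = 7 h 55 min; less 30 min break → 7 h 25 min
Wed: 08:53–20:40 = 11 h 47 min; less 30 min break → 11 h 17 min
Thu: 06:40–14:39 = 7 h 59 min; less 30 min break → 7 h 29 min
Fri: 07:01–15:00 = 7 h 59 min; less 30 min break → 7 h 29 min
Sat: 07:01–14:09 = 7 h 8 min; less 30 min break → 6 h 38 min
Sun: 08:22–18:30 = 10 h 8 min; less 30 min break → 9 h 38 min
Total worked: 49 h 56 min = 2996 min.
Regular 44 h 0 min = 2640 min at $23.50/h; overtime 5 h 56 min = 356 min at $35.25/h.
Pay = (2640 × $23.50 + 356 × $35.25) ÷ 60 = $1243.15.

$1243.15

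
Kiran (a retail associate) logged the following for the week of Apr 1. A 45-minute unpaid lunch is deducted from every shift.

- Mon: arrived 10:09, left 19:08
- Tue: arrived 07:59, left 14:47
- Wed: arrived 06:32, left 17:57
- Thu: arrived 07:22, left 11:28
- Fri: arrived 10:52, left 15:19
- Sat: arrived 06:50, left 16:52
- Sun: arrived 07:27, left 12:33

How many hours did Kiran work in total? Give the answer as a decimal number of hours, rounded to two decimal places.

Mon: 10:09–19:08 = 8 h 59 min; less 45 min break → 8 h 14 min
Tue: 07:59–14:47 = 6 h 48 min; less 45 min break → 6 h 3 min
Wed: 06:32–17:57 = 11 h 25 min; less 45 min break → 10 h 40 min
Thu: 07:22–11:28 = 4 h 6 min; less 45 min break → 3 h 21 min
Fri: 10:52–15:19 = 4 h 27 min; less 45 min break → 3 h 42 min
Sat: 06:50–16:52 = 10 h 2 min; less 45 min break → 9 h 17 min
Sun: 07:27–12:33 = 5 h 6 min; less 45 min break → 4 h 21 min
Total: 8 h 14 min + 6 h 3 min + 10 h 40 min + 3 h 21 min + 3 h 42 min + 9 h 17 min + 4 h 21 min = 45 h 38 min.

45.63 hours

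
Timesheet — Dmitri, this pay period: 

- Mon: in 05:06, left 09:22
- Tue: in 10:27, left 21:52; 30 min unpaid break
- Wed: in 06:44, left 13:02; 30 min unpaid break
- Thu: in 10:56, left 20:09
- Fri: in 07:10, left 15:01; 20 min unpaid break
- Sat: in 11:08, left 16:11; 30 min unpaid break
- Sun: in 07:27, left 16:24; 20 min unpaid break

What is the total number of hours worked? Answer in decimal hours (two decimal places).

50.88 hours

Mon: 05:06–09:22 = 4 h 16 min
Tue: 10:27–21:52 = 11 h 25 min; less 30 min break → 10 h 55 min
Wed: 06:44–13:02 = 6 h 18 min; less 30 min break → 5 h 48 min
Thu: 10:56–20:09 = 9 h 13 min
Fri: 07:10–15:01 = 7 h 51 min; less 20 min break → 7 h 31 min
Sat: 11:08–16:11 = 5 h 3 min; less 30 min break → 4 h 33 min
Sun: 07:27–16:24 = 8 h 57 min; less 20 min break → 8 h 37 min
Total: 4 h 16 min + 10 h 55 min + 5 h 48 min + 9 h 13 min + 7 h 31 min + 4 h 33 min + 8 h 37 min = 50 h 53 min.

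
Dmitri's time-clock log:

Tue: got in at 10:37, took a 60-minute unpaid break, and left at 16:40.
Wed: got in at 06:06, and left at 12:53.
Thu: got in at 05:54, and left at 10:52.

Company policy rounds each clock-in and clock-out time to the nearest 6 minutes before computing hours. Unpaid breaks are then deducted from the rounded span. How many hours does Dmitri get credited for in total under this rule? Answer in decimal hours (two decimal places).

Tue: in 10:37→10:36, out 16:40→16:42; 6 h 6 min − 60 min = 5 h 6 min
Wed: in 06:06→06:06, out 12:53→12:54; 6 h 48 min
Thu: in 05:54→05:54, out 10:52→10:54; 5 h 0 min
Total credited: 16 h 54 min.

16.90 hours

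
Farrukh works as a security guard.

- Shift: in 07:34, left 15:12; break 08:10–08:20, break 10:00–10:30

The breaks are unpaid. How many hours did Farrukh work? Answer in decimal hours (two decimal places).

Shift: 07:34–15:12 = 7 h 38 min; less 40 min break → 6 h 58 min

6.97 hours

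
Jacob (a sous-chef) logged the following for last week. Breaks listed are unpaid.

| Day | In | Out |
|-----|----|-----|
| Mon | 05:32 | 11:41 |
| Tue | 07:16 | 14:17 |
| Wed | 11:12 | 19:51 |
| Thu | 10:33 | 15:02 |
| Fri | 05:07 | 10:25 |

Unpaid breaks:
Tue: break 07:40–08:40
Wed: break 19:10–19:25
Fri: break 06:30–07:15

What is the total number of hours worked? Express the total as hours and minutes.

29 h 36 min

Mon: 05:32–11:41 = 6 h 9 min
Tue: 07:16–14:17 = 7 h 1 min; less 60 min break → 6 h 1 min
Wed: 11:12–19:51 = 8 h 39 min; less 15 min break → 8 h 24 min
Thu: 10:33–15:02 = 4 h 29 min
Fri: 05:07–10:25 = 5 h 18 min; less 45 min break → 4 h 33 min
Total: 6 h 9 min + 6 h 1 min + 8 h 24 min + 4 h 29 min + 4 h 33 min = 29 h 36 min.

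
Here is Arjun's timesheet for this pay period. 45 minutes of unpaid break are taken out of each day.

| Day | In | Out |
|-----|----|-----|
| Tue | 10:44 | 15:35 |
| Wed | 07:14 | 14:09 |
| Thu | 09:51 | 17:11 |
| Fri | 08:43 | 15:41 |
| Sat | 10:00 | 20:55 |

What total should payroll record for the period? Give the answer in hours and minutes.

Tue: 10:44–15:35 = 4 h 51 min; less 45 min break → 4 h 6 min
Wed: 07:14–14:09 = 6 h 55 min; less 45 min break → 6 h 10 min
Thu: 09:51–17:11 = 7 h 20 min; less 45 min break → 6 h 35 min
Fri: 08:43–15:41 = 6 h 58 min; less 45 min break → 6 h 13 min
Sat: 10:00–20:55 = 10 h 55 min; less 45 min break → 10 h 10 min
Total: 4 h 6 min + 6 h 10 min + 6 h 35 min + 6 h 13 min + 10 h 10 min = 33 h 14 min.

33 h 14 min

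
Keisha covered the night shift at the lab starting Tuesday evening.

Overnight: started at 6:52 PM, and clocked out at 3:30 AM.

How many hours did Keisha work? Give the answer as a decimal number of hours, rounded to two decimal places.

8.63 hours

Overnight: 6:52 PM → midnight = 5 h 8 min; midnight → 3:30 AM = 3 h 30 min; span 8 h 38 min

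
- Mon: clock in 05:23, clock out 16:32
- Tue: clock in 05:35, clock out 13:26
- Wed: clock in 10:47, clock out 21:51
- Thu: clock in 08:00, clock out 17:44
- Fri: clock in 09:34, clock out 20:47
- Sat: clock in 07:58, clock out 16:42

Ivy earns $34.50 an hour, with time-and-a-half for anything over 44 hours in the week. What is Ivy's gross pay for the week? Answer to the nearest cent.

$2333.06

Mon: 05:23–16:32 = 11 h 9 min
Tue: 05:35–13:26 = 7 h 51 min
Wed: 10:47–21:51 = 11 h 4 min
Thu: 08:00–17:44 = 9 h 44 min
Fri: 09:34–20:47 = 11 h 13 min
Sat: 07:58–16:42 = 8 h 44 min
Total worked: 59 h 45 min = 3585 min.
Regular 44 h 0 min = 2640 min at $34.50/h; overtime 15 h 45 min = 945 min at $51.75/h.
Pay = (2640 × $34.50 + 945 × $51.75) ÷ 60 = $2333.06.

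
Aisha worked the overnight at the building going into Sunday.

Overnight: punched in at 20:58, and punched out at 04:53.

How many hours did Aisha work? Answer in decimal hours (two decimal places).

Overnight: 20:58 → midnight = 3 h 2 min; midnight → 04:53 = 4 h 53 min; span 7 h 55 min

7.92 hours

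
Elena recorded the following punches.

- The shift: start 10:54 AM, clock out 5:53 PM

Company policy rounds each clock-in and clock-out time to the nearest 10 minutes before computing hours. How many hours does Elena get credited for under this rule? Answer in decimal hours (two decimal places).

7.00 hours

The shift: in 10:54 AM→10:50 AM, out 5:53 PM→5:50 PM; 7 h 0 min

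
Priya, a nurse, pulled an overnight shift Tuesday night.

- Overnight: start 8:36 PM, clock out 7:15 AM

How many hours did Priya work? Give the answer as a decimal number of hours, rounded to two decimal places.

Overnight: 8:36 PM → midnight = 3 h 24 min; midnight → 7:15 AM = 7 h 15 min; span 10 h 39 min

10.65 hours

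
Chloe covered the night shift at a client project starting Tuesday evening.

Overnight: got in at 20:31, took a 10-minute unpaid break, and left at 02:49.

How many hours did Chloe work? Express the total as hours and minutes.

Overnight: 20:31 → midnight = 3 h 29 min; midnight → 02:49 = 2 h 49 min; span 6 h 18 min; less 10 min break → 6 h 8 min

6 h 8 min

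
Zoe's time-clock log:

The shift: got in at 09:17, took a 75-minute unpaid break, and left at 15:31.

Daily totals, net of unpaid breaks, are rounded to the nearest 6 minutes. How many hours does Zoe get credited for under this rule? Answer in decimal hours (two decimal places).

5.00 hours

The shift: 09:17–15:31 = 6 h 14 min − 75 min = 4 h 59 min → rounds to 5 h 0 min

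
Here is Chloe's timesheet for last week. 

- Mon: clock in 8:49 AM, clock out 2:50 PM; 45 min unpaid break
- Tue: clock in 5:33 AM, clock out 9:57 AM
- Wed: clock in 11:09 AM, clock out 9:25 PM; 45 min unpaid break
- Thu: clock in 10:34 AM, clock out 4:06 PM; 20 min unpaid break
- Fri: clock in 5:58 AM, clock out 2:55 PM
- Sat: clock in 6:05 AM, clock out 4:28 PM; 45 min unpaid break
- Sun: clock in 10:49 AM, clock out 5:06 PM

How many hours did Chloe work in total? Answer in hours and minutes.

Mon: 8:49 AM–2:50 PM = 6 h 1 min; less 45 min break → 5 h 16 min
Tue: 5:33 AM–9:57 AM = 4 h 24 min
Wed: 11:09 AM–9:25 PM = 10 h 16 min; less 45 min break → 9 h 31 min
Thu: 10:34 AM–4:06 PM = 5 h 32 min; less 20 min break → 5 h 12 min
Fri: 5:58 AM–2:55 PM = 8 h 57 min
Sat: 6:05 AM–4:28 PM = 10 h 23 min; less 45 min break → 9 h 38 min
Sun: 10:49 AM–5:06 PM = 6 h 17 min
Total: 5 h 16 min + 4 h 24 min + 9 h 31 min + 5 h 12 min + 8 h 57 min + 9 h 38 min + 6 h 17 min = 49 h 15 min.

49 h 15 min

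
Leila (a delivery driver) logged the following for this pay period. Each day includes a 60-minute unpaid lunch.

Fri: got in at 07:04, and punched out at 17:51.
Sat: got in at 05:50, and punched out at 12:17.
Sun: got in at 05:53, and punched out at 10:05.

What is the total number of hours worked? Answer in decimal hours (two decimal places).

Fri: 07:04–17:51 = 10 h 47 min; less 60 min break → 9 h 47 min
Sat: 05:50–12:17 = 6 h 27 min; less 60 min break → 5 h 27 min
Sun: 05:53–10:05 = 4 h 12 min; less 60 min break → 3 h 12 min
Total: 9 h 47 min + 5 h 27 min + 3 h 12 min = 18 h 26 min.

18.43 hours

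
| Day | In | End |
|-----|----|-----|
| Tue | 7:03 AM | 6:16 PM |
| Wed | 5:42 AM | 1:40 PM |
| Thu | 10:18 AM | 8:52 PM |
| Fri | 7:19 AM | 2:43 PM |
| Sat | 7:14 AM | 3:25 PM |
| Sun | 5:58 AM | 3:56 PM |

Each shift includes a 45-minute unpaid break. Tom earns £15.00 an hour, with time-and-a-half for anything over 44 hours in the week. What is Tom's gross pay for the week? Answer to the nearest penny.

Tue: 7:03 AM–6:16 PM = 11 h 13 min; less 45 min break → 10 h 28 min
Wed: 5:42 AM–1:40 PM = 7 h 58 min; less 45 min break → 7 h 13 min
Thu: 10:18 AM–8:52 PM = 10 h 34 min; less 45 min break → 9 h 49 min
Fri: 7:19 AM–2:43 PM = 7 h 24 min; less 45 min break → 6 h 39 min
Sat: 7:14 AM–3:25 PM = 8 h 11 min; less 45 min break → 7 h 26 min
Sun: 5:58 AM–3:56 PM = 9 h 58 min; less 45 min break → 9 h 13 min
Total worked: 50 h 48 min = 3048 min.
Regular 44 h 0 min = 2640 min at £15.00/h; overtime 6 h 48 min = 408 min at £22.50/h.
Pay = (2640 × £15.00 + 408 × £22.50) ÷ 60 = £813.00.

£813.00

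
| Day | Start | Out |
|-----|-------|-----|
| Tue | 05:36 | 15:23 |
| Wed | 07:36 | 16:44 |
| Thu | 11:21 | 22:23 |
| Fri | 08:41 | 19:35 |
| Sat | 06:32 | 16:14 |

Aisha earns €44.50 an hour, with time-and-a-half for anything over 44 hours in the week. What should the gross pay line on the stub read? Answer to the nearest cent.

Tue: 05:36–15:23 = 9 h 47 min
Wed: 07:36–16:44 = 9 h 8 min
Thu: 11:21–22:23 = 11 h 2 min
Fri: 08:41–19:35 = 10 h 54 min
Sat: 06:32–16:14 = 9 h 42 min
Total worked: 50 h 33 min = 3033 min.
Regular 44 h 0 min = 2640 min at €44.50/h; overtime 6 h 33 min = 393 min at €66.75/h.
Pay = (2640 × €44.50 + 393 × €66.75) ÷ 60 = €2395.21.

€2395.21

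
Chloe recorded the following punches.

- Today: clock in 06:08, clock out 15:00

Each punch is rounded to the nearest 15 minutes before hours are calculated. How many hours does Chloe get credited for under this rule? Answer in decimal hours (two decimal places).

8.75 hours

Today: in 06:08→06:15, out 15:00→15:00; 8 h 45 min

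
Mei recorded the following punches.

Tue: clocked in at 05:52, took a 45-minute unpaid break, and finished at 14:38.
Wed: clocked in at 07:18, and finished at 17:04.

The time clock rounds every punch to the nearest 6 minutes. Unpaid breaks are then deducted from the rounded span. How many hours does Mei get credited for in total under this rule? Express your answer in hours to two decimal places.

17.75 hours

Tue: in 05:52→05:54, out 14:38→14:36; 8 h 42 min − 45 min = 7 h 57 min
Wed: in 07:18→07:18, out 17:04→17:06; 9 h 48 min
Total credited: 17 h 45 min.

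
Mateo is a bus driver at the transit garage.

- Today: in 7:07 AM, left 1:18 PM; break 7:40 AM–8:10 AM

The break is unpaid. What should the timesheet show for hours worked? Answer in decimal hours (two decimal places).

Today: 7:07 AM–1:18 PM = 6 h 11 min; less 30 min break → 5 h 41 min

5.68 hours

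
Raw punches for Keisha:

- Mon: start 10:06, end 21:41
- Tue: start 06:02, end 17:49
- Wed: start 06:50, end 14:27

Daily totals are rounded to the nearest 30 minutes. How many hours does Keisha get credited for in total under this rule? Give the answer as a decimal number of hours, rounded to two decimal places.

Mon: 10:06–21:41 = 11 h 35 min → rounds to 11 h 30 min
Tue: 06:02–17:49 = 11 h 47 min → rounds to 12 h 0 min
Wed: 06:50–14:27 = 7 h 37 min → rounds to 7 h 30 min
Total credited: 31 h 0 min.

31.00 hours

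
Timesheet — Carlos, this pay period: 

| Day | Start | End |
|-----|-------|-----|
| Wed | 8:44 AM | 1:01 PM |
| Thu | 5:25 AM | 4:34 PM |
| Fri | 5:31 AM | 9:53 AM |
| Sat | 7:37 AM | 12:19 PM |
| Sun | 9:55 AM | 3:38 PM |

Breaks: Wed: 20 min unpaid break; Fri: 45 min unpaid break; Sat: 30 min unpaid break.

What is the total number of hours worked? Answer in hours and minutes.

Wed: 8:44 AM–1:01 PM = 4 h 17 min; less 20 min break → 3 h 57 min
Thu: 5:25 AM–4:34 PM = 11 h 9 min
Fri: 5:31 AM–9:53 AM = 4 h 22 min; less 45 min break → 3 h 37 min
Sat: 7:37 AM–12:19 PM = 4 h 42 min; less 30 min break → 4 h 12 min
Sun: 9:55 AM–3:38 PM = 5 h 43 min
Total: 3 h 57 min + 11 h 9 min + 3 h 37 min + 4 h 12 min + 5 h 43 min = 28 h 38 min.

28 h 38 min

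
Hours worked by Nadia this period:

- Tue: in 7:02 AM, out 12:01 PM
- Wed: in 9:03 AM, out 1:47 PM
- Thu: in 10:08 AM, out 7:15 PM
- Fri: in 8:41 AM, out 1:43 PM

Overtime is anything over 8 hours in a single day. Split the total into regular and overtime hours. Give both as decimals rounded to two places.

Tue: 7:02 AM–12:01 PM = 4 h 59 min
Wed: 9:03 AM–1:47 PM = 4 h 44 min
Thu: 10:08 AM–7:15 PM = 9 h 7 min
Fri: 8:41 AM–1:43 PM = 5 h 2 min
Tue reg 4 h 59 min / OT 0 h 0 min; Wed reg 4 h 44 min / OT 0 h 0 min; Thu reg 8 h 0 min / OT 1 h 7 min; Fri reg 5 h 2 min / OT 0 h 0 min.
Totals: regular 22 h 45 min, overtime 1 h 7 min.

Regular 22.75 hours, overtime 1.12 hours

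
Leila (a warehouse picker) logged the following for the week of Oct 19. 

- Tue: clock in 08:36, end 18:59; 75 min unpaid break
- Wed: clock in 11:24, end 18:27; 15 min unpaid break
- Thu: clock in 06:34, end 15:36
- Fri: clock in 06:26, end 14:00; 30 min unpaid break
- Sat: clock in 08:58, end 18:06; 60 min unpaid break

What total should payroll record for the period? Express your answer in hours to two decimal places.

Tue: 08:36–18:59 = 10 h 23 min; less 75 min break → 9 h 8 min
Wed: 11:24–18:27 = 7 h 3 min; less 15 min break → 6 h 48 min
Thu: 06:34–15:36 = 9 h 2 min
Fri: 06:26–14:00 = 7 h 34 min; less 30 min break → 7 h 4 min
Sat: 08:58–18:06 = 9 h 8 min; less 60 min break → 8 h 8 min
Total: 9 h 8 min + 6 h 48 min + 9 h 2 min + 7 h 4 min + 8 h 8 min = 40 h 10 min.

40.17 hours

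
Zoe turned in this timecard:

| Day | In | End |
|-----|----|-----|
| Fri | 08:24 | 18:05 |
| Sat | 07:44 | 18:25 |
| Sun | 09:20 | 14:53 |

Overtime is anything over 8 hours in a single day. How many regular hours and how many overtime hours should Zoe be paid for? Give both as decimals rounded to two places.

Fri: 08:24–18:05 = 9 h 41 min
Sat: 07:44–18:25 = 10 h 41 min
Sun: 09:20–14:53 = 5 h 33 min
Fri reg 8 h 0 min / OT 1 h 41 min; Sat reg 8 h 0 min / OT 2 h 41 min; Sun reg 5 h 33 min / OT 0 h 0 min.
Totals: regular 21 h 33 min, overtime 4 h 22 min.

Regular 21.55 hours, overtime 4.37 hours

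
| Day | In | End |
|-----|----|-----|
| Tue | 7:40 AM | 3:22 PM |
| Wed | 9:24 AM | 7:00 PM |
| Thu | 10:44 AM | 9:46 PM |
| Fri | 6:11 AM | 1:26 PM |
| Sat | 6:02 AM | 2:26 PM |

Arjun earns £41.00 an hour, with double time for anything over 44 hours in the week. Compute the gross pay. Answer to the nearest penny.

Tue: 7:40 AM–3:22 PM = 7 h 42 min
Wed: 9:24 AM–7:00 PM = 9 h 36 min
Thu: 10:44 AM–9:46 PM = 11 h 2 min
Fri: 6:11 AM–1:26 PM = 7 h 15 min
Sat: 6:02 AM–2:26 PM = 8 h 24 min
Total worked: 43 h 59 min = 2639 min.
Regular 43 h 59 min = 2639 min at £41.00/h; overtime 0 h 0 min = 0 min at £82.00/h.
Pay = (2639 × £41.00 + 0 × £82.00) ÷ 60 = £1803.32.

£1803.32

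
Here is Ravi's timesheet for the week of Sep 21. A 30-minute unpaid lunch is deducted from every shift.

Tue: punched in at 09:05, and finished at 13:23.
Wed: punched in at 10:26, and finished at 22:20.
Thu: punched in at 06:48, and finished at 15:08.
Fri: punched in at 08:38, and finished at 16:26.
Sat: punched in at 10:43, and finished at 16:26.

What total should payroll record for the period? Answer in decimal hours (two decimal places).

Tue: 09:05–13:23 = 4 h 18 min; less 30 min break → 3 h 48 min
Wed: 10:26–22:20 = 11 h 54 min; less 30 min break → 11 h 24 min
Thu: 06:48–15:08 = 8 h 20 min; less 30 min break → 7 h 50 min
Fri: 08:38–16:26 = 7 h 48 min; less 30 min break → 7 h 18 min
Sat: 10:43–16:26 = 5 h 43 min; less 30 min break → 5 h 13 min
Total: 3 h 48 min + 11 h 24 min + 7 h 50 min + 7 h 18 min + 5 h 13 min = 35 h 33 min.

35.55 hours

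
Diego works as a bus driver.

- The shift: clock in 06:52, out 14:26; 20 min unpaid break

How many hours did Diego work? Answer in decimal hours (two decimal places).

7.23 hours

The shift: 06:52–14:26 = 7 h 34 min; less 20 min break → 7 h 14 min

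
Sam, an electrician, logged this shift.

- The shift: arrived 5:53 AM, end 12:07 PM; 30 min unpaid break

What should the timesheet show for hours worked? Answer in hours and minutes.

The shift: 5:53 AM–12:07 PM = 6 h 14 min; less 30 min break → 5 h 44 min

5 h 44 min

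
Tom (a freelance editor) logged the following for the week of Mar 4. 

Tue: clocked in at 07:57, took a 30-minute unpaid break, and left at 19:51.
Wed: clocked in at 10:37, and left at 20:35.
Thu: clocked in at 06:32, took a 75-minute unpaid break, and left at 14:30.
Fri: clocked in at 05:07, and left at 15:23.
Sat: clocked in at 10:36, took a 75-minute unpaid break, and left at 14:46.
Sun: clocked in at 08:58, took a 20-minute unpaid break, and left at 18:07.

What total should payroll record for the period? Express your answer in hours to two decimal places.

Tue: 07:57–19:51 = 11 h 54 min; less 30 min break → 11 h 24 min
Wed: 10:37–20:35 = 9 h 58 min
Thu: 06:32–14:30 = 7 h 58 min; less 75 min break → 6 h 43 min
Fri: 05:07–15:23 = 10 h 16 min
Sat: 10:36–14:46 = 4 h 10 min; less 75 min break → 2 h 55 min
Sun: 08:58–18:07 = 9 h 9 min; less 20 min break → 8 h 49 min
Total: 11 h 24 min + 9 h 58 min + 6 h 43 min + 10 h 16 min + 2 h 55 min + 8 h 49 min = 50 h 5 min.

50.08 hours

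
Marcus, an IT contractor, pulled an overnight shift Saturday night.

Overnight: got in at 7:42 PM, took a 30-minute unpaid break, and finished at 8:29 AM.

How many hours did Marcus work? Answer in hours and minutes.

12 h 17 min

Overnight: 7:42 PM → midnight = 4 h 18 min; midnight → 8:29 AM = 8 h 29 min; span 12 h 47 min; less 30 min break → 12 h 17 min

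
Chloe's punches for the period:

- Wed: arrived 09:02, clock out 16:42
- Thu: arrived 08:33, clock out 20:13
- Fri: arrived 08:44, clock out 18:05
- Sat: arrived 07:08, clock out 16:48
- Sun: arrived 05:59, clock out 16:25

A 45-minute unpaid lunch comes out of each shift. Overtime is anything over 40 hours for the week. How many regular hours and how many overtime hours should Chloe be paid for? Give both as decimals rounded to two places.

Regular 40.00 hours, overtime 5.03 hours

Wed: 09:02–16:42 = 7 h 40 min; less 45 min break → 6 h 55 min
Thu: 08:33–20:13 = 11 h 40 min; less 45 min break → 10 h 55 min
Fri: 08:44–18:05 = 9 h 21 min; less 45 min break → 8 h 36 min
Sat: 07:08–16:48 = 9 h 40 min; less 45 min break → 8 h 55 min
Sun: 05:59–16:25 = 10 h 26 min; less 45 min break → 9 h 41 min
Total worked: 45 h 2 min = 45.03 h.
Threshold 40 h → overtime 5 h 2 min, regular 40 h 0 min.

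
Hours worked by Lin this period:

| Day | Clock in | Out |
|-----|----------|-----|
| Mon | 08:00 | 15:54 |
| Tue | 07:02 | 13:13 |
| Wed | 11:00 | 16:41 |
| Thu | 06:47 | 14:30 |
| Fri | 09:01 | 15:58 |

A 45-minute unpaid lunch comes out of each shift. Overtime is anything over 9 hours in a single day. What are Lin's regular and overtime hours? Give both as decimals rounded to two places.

Regular 30.68 hours, overtime 0.00 hours

Mon: 08:00–15:54 = 7 h 54 min; less 45 min break → 7 h 9 min
Tue: 07:02–13:13 = 6 h 11 min; less 45 min break → 5 h 26 min
Wed: 11:00–16:41 = 5 h 41 min; less 45 min break → 4 h 56 min
Thu: 06:47–14:30 = 7 h 43 min; less 45 min break → 6 h 58 min
Fri: 09:01–15:58 = 6 h 57 min; less 45 min break → 6 h 12 min
Mon reg 7 h 9 min / OT 0 h 0 min; Tue reg 5 h 26 min / OT 0 h 0 min; Wed reg 4 h 56 min / OT 0 h 0 min; Thu reg 6 h 58 min / OT 0 h 0 min; Fri reg 6 h 12 min / OT 0 h 0 min.
Totals: regular 30 h 41 min, overtime 0 h 0 min.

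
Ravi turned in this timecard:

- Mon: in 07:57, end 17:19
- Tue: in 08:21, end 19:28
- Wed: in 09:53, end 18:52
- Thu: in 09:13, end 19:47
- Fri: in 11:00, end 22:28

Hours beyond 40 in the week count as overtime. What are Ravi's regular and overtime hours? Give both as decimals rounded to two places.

Mon: 07:57–17:19 = 9 h 22 min
Tue: 08:21–19:28 = 11 h 7 min
Wed: 09:53–18:52 = 8 h 59 min
Thu: 09:13–19:47 = 10 h 34 min
Fri: 11:00–22:28 = 11 h 28 min
Total worked: 51 h 30 min = 51.50 h.
Threshold 40 h → overtime 11 h 30 min, regular 40 h 0 min.

Regular 40.00 hours, overtime 11.50 hours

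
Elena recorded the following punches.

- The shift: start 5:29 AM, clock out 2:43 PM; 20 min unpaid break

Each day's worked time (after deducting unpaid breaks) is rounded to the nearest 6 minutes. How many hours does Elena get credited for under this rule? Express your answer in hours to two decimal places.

8.90 hours

The shift: 5:29 AM–2:43 PM = 9 h 14 min − 20 min = 8 h 54 min → rounds to 8 h 54 min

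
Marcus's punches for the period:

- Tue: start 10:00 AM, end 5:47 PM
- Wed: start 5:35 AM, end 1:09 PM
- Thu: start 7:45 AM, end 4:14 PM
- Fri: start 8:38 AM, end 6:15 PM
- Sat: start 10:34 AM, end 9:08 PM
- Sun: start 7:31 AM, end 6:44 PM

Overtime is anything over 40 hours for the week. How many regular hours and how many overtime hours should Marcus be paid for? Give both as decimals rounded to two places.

Tue: 10:00 AM–5:47 PM = 7 h 47 min
Wed: 5:35 AM–1:09 PM = 7 h 34 min
Thu: 7:45 AM–4:14 PM = 8 h 29 min
Fri: 8:38 AM–6:15 PM = 9 h 37 min
Sat: 10:34 AM–9:08 PM = 10 h 34 min
Sun: 7:31 AM–6:44 PM = 11 h 13 min
Total worked: 55 h 14 min = 55.23 h.
Threshold 40 h → overtime 15 h 14 min, regular 40 h 0 min.

Regular 40.00 hours, overtime 15.23 hours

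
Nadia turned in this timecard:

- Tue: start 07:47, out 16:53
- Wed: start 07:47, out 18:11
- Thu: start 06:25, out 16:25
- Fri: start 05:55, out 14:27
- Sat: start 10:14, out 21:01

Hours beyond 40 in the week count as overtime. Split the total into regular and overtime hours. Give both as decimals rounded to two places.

Tue: 07:47–16:53 = 9 h 6 min
Wed: 07:47–18:11 = 10 h 24 min
Thu: 06:25–16:25 = 10 h 0 min
Fri: 05:55–14:27 = 8 h 32 min
Sat: 10:14–21:01 = 10 h 47 min
Total worked: 48 h 49 min = 48.82 h.
Threshold 40 h → overtime 8 h 49 min, regular 40 h 0 min.

Regular 40.00 hours, overtime 8.82 hours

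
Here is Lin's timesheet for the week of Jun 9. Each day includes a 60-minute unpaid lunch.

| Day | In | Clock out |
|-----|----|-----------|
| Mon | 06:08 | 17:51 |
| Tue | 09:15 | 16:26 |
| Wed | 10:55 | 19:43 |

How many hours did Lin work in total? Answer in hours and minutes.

24 h 42 min

Mon: 06:08–17:51 = 11 h 43 min; less 60 min break → 10 h 43 min
Tue: 09:15–16:26 = 7 h 11 min; less 60 min break → 6 h 11 min
Wed: 10:55–19:43 = 8 h 48 min; less 60 min break → 7 h 48 min
Total: 10 h 43 min + 6 h 11 min + 7 h 48 min = 24 h 42 min.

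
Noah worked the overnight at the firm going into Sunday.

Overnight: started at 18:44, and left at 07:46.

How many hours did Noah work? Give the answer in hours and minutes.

Overnight: 18:44 → midnight = 5 h 16 min; midnight → 07:46 = 7 h 46 min; span 13 h 2 min

13 h 2 min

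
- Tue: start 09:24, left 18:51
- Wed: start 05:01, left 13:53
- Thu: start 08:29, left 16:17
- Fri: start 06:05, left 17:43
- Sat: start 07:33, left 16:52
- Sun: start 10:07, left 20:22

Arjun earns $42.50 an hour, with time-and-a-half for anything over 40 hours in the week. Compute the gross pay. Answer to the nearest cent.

Tue: 09:24–18:51 = 9 h 27 min
Wed: 05:01–13:53 = 8 h 52 min
Thu: 08:29–16:17 = 7 h 48 min
Fri: 06:05–17:43 = 11 h 38 min
Sat: 07:33–16:52 = 9 h 19 min
Sun: 10:07–20:22 = 10 h 15 min
Total worked: 57 h 19 min = 3439 min.
Regular 40 h 0 min = 2400 min at $42.50/h; overtime 17 h 19 min = 1039 min at $63.75/h.
Pay = (2400 × $42.50 + 1039 × $63.75) ÷ 60 = $2803.94.

$2803.94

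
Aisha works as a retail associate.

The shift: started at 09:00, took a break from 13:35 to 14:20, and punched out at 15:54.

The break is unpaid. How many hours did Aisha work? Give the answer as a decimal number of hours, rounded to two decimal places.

The shift: 09:00–15:54 = 6 h 54 min; less 45 min break → 6 h 9 min

6.15 hours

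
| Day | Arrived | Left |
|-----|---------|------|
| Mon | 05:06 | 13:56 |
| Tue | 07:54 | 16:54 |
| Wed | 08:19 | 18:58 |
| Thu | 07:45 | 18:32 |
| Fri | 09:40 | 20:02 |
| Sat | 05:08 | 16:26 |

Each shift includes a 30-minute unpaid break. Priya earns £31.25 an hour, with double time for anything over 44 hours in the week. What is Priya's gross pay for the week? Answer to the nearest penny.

£2245.83

Mon: 05:06–13:56 = 8 h 50 min; less 30 min break → 8 h 20 min
Tue: 07:54–16:54 = 9 h 0 min; less 30 min break → 8 h 30 min
Wed: 08:19–18:58 = 10 h 39 min; less 30 min break → 10 h 9 min
Thu: 07:45–18:32 = 10 h 47 min; less 30 min break → 10 h 17 min
Fri: 09:40–20:02 = 10 h 22 min; less 30 min break → 9 h 52 min
Sat: 05:08–16:26 = 11 h 18 min; less 30 min break → 10 h 48 min
Total worked: 57 h 56 min = 3476 min.
Regular 44 h 0 min = 2640 min at £31.25/h; overtime 13 h 56 min = 836 min at £62.50/h.
Pay = (2640 × £31.25 + 836 × £62.50) ÷ 60 = £2245.83.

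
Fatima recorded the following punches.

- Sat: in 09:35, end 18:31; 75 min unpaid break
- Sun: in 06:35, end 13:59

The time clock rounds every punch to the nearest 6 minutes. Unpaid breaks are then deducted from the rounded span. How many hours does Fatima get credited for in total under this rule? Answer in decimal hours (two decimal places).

Sat: in 09:35→09:36, out 18:31→18:30; 8 h 54 min − 75 min = 7 h 39 min
Sun: in 06:35→06:36, out 13:59→14:00; 7 h 24 min
Total credited: 15 h 3 min.

15.05 hours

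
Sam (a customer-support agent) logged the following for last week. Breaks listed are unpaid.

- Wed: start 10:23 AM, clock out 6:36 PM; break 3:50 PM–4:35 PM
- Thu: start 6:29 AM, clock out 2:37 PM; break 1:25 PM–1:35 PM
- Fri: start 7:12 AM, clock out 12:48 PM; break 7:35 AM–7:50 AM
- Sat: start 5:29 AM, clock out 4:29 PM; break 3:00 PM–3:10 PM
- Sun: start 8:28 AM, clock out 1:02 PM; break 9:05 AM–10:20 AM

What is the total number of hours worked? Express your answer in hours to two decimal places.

Wed: 10:23 AM–6:36 PM = 8 h 13 min; less 45 min break → 7 h 28 min
Thu: 6:29 AM–2:37 PM = 8 h 8 min; less 10 min break → 7 h 58 min
Fri: 7:12 AM–12:48 PM = 5 h 36 min; less 15 min break → 5 h 21 min
Sat: 5:29 AM–4:29 PM = 11 h 0 min; less 10 min break → 10 h 50 min
Sun: 8:28 AM–1:02 PM = 4 h 34 min; less 75 min break → 3 h 19 min
Total: 7 h 28 min + 7 h 58 min + 5 h 21 min + 10 h 50 min + 3 h 19 min = 34 h 56 min.

34.93 hours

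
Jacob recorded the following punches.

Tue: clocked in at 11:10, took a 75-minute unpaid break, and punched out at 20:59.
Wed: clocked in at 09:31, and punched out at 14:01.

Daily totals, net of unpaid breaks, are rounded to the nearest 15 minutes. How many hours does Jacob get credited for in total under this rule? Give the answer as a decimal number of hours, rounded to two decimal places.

13.00 hours

Tue: 11:10–20:59 = 9 h 49 min − 75 min = 8 h 34 min → rounds to 8 h 30 min
Wed: 09:31–14:01 = 4 h 30 min → rounds to 4 h 30 min
Total credited: 13 h 0 min.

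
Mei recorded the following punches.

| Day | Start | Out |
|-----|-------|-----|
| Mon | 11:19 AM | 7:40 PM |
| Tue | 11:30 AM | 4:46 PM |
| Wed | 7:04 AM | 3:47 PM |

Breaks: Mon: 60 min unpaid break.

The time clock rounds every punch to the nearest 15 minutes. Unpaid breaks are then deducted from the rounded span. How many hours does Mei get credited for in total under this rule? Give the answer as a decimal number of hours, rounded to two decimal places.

Mon: in 11:19 AM→11:15 AM, out 7:40 PM→7:45 PM; 8 h 30 min − 60 min = 7 h 30 min
Tue: in 11:30 AM→11:30 AM, out 4:46 PM→4:45 PM; 5 h 15 min
Wed: in 7:04 AM→7:00 AM, out 3:47 PM→3:45 PM; 8 h 45 min
Total credited: 21 h 30 min.

21.50 hours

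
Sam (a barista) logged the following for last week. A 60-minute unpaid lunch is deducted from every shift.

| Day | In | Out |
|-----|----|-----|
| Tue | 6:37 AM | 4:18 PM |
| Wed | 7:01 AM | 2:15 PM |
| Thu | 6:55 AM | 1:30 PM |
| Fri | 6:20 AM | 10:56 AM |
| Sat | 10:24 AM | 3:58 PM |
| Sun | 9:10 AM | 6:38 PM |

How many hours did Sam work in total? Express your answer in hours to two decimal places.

37.13 hours

Tue: 6:37 AM–4:18 PM = 9 h 41 min; less 60 min break → 8 h 41 min
Wed: 7:01 AM–2:15 PM = 7 h 14 min; less 60 min break → 6 h 14 min
Thu: 6:55 AM–1:30 PM = 6 h 35 min; less 60 min break → 5 h 35 min
Fri: 6:20 AM–10:56 AM = 4 h 36 min; less 60 min break → 3 h 36 min
Sat: 10:24 AM–3:58 PM = 5 h 34 min; less 60 min break → 4 h 34 min
Sun: 9:10 AM–6:38 PM = 9 h 28 min; less 60 min break → 8 h 28 min
Total: 8 h 41 min + 6 h 14 min + 5 h 35 min + 3 h 36 min + 4 h 34 min + 8 h 28 min = 37 h 8 min.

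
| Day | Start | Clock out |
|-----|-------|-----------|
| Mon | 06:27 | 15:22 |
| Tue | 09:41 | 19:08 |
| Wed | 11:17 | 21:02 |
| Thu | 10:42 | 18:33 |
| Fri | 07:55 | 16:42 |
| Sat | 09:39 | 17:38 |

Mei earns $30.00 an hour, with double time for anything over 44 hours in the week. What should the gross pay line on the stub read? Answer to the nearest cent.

Mon: 06:27–15:22 = 8 h 55 min
Tue: 09:41–19:08 = 9 h 27 min
Wed: 11:17–21:02 = 9 h 45 min
Thu: 10:42–18:33 = 7 h 51 min
Fri: 07:55–16:42 = 8 h 47 min
Sat: 09:39–17:38 = 7 h 59 min
Total worked: 52 h 44 min = 3164 min.
Regular 44 h 0 min = 2640 min at $30.00/h; overtime 8 h 44 min = 524 min at $60.00/h.
Pay = (2640 × $30.00 + 524 × $60.00) ÷ 60 = $1844.00.

$1844.00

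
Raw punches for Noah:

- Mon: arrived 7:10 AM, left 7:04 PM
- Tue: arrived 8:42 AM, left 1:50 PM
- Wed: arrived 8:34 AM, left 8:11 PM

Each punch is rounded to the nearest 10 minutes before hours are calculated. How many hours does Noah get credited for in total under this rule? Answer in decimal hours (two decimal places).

28.67 hours

Mon: in 7:10 AM→7:10 AM, out 7:04 PM→7:00 PM; 11 h 50 min
Tue: in 8:42 AM→8:40 AM, out 1:50 PM→1:50 PM; 5 h 10 min
Wed: in 8:34 AM→8:30 AM, out 8:11 PM→8:10 PM; 11 h 40 min
Total credited: 28 h 40 min.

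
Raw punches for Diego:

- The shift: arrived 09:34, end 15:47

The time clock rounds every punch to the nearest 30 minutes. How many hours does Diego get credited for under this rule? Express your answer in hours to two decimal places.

6.50 hours

The shift: in 09:34→09:30, out 15:47→16:00; 6 h 30 min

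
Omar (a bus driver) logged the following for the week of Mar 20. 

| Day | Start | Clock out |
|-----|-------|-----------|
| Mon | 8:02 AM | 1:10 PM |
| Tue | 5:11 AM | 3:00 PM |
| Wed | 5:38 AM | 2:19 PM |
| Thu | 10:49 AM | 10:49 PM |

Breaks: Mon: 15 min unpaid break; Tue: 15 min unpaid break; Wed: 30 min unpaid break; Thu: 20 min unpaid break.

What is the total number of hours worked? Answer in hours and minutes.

Mon: 8:02 AM–1:10 PM = 5 h 8 min; less 15 min break → 4 h 53 min
Tue: 5:11 AM–3:00 PM = 9 h 49 min; less 15 min break → 9 h 34 min
Wed: 5:38 AM–2:19 PM = 8 h 41 min; less 30 min break → 8 h 11 min
Thu: 10:49 AM–10:49 PM = 12 h 0 min; less 20 min break → 11 h 40 min
Total: 4 h 53 min + 9 h 34 min + 8 h 11 min + 11 h 40 min = 34 h 18 min.

34 h 18 min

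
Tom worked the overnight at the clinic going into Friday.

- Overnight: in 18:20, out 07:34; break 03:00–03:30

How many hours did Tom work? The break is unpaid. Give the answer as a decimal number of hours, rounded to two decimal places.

Overnight: 18:20 → midnight = 5 h 40 min; midnight → 07:34 = 7 h 34 min; span 13 h 14 min; less 30 min break → 12 h 44 min

12.73 hours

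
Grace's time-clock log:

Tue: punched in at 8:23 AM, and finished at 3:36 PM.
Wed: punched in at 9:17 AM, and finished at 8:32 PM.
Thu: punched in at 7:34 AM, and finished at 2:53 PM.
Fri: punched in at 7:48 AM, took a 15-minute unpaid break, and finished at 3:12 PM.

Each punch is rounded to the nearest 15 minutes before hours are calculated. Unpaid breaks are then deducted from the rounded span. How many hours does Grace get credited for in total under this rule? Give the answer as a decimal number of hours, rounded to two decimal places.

33.00 hours

Tue: in 8:23 AM→8:30 AM, out 3:36 PM→3:30 PM; 7 h 0 min
Wed: in 9:17 AM→9:15 AM, out 8:32 PM→8:30 PM; 11 h 15 min
Thu: in 7:34 AM→7:30 AM, out 2:53 PM→3:00 PM; 7 h 30 min
Fri: in 7:48 AM→7:45 AM, out 3:12 PM→3:15 PM; 7 h 30 min − 15 min = 7 h 15 min
Total credited: 33 h 0 min.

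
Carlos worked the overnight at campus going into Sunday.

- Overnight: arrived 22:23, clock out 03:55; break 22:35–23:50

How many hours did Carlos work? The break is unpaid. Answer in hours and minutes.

Overnight: 22:23 → midnight = 1 h 37 min; midnight → 03:55 = 3 h 55 min; span 5 h 32 min; less 75 min break → 4 h 17 min

4 h 17 min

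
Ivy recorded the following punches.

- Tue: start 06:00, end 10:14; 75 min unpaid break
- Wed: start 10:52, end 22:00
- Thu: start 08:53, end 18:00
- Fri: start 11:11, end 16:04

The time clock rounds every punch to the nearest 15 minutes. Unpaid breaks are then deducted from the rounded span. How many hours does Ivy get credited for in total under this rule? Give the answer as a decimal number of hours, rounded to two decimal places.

28.00 hours

Tue: in 06:00→06:00, out 10:14→10:15; 4 h 15 min − 75 min = 3 h 0 min
Wed: in 10:52→10:45, out 22:00→22:00; 11 h 15 min
Thu: in 08:53→09:00, out 18:00→18:00; 9 h 0 min
Fri: in 11:11→11:15, out 16:04→16:00; 4 h 45 min
Total credited: 28 h 0 min.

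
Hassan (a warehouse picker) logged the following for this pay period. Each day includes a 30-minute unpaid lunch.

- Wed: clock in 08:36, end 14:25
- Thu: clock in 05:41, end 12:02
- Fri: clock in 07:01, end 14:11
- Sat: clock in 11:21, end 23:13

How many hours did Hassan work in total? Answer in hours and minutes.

29 h 12 min

Wed: 08:36–14:25 = 5 h 49 min; less 30 min break → 5 h 19 min
Thu: 05:41–12:02 = 6 h 21 min; less 30 min break → 5 h 51 min
Fri: 07:01–14:11 = 7 h 10 min; less 30 min break → 6 h 40 min
Sat: 11:21–23:13 = 11 h 52 min; less 30 min break → 11 h 22 min
Total: 5 h 19 min + 5 h 51 min + 6 h 40 min + 11 h 22 min = 29 h 12 min.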